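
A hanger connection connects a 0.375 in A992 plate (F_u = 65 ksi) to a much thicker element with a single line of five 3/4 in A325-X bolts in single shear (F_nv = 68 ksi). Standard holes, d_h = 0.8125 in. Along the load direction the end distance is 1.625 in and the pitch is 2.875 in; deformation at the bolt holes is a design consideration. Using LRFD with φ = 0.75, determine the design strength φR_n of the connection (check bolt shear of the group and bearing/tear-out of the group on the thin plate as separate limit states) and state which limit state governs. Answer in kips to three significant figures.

Bolt shear: A_b = π·0.75²/4 = 0.4418 in²; R_n = 68 × 0.4418 × 5 × 1 = 150.2 kips → 0.75 × 150.2 = 113 kips.
Bearing (1.2 l_c t F_u ≤ 2.4 d t F_u): upper limit = 2.4·0.75·0.375·65 = 43.87 kips.
  Edge l_c = 1.625 − 0.8125/2 = 1.219 → r_n = 35.65 kips; interior l_c = 2.875 − 0.8125 = 2.062 → r_n = 43.87 kips.
  R_n,bearing = 1·35.65 + 4·43.87 = 211.1 kips → 0.75 × 211.1 = 158 kips.
Bolt shear governs: 113 kips.

113 kips (bolt shear governs)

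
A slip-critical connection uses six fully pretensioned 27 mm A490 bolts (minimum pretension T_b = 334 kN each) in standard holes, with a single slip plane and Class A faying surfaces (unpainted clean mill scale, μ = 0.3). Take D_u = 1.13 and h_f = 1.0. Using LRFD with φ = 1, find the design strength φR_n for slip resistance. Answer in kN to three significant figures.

679 kN

R_n = μ · D_u · h_f · T_b · n_s · n_b = 0.3 × 1.13 × 1.0 × 334 × 1 × 6 = 679.4 kN.
Design strength φR_n = 1 × 679.4 = 679 kN.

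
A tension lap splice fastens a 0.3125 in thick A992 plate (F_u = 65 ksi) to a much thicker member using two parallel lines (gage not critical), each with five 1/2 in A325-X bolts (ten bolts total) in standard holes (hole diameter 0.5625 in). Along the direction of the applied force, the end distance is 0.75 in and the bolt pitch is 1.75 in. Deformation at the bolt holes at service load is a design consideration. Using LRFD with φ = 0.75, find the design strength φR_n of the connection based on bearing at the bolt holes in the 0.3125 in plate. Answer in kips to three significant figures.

Per bolt r_n = 1.2 l_c t F_u ≤ 2.4 d t F_u; upper limit = 2.4 × 0.5 × 0.3125 × 65 = 24.38 kips.
Edge bolt: l_c = 0.75 − 0.5625/2 = 0.4688 in → 1.2 × 0.4688 × 0.3125 × 65 = 11.43 → r_n = 11.43 kips.
Interior bolts: l_c = 1.75 − 0.5625 = 1.188 in → 1.2 × 1.188 × 0.3125 × 65 = 28.95 → r_n = 24.38 kips.
R_n = 2 × 11.43 + 8 × 24.38 = 217.9 kips.
Design strength φR_n = 0.75 × 217.9 = 163 kips.

163 kips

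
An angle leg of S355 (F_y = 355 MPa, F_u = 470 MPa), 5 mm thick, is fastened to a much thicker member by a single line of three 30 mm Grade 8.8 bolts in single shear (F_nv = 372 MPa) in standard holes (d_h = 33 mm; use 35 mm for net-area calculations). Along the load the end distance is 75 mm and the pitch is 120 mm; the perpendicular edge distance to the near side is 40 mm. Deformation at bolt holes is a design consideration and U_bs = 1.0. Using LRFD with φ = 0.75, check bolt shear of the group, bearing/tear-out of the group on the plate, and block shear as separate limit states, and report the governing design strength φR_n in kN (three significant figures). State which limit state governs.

Bolt shear: A_b = π·30²/4 = 706.9 mm²; R_n = 372 × 706.9 × 3 × 1 / 1000 = 788.9 kN → 0.75 × 788.9 = 592 kN.
Bearing: edge l_c = 58.5, r_n = 165 kN; interior l_c = 87, r_n = 169.2 kN; R_n = 165 + 2·169.2 = 503.4 kN → 378 kN.
Block shear: A_gv = 1575, A_nv = 1138, A_nt = 112.5 mm²; R_n = min(0.6F_uA_nv, 0.6F_yA_gv) + U_bs·F_u·A_nt = 373.7 kN → 280 kN.
Block shear governs: 280 kN.

280 kN (block shear governs)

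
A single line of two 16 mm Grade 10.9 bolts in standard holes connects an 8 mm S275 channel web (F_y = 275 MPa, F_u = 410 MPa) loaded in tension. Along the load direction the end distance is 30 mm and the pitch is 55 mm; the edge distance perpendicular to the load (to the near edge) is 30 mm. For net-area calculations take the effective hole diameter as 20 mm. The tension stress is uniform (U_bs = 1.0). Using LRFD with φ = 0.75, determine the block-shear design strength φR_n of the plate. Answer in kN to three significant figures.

130 kN

Shear plane L_v = 30 + 1·55 = 85 mm; A_gv = 85 × 8 = 680 mm².
A_nv = (85 − 1.5·20) × 8 = 440 mm².
A_nt = (30 − 0.5·20) × 8 = 160 mm².
0.6 F_u A_nv = 108.2 kN; 0.6 F_y A_gv = 112.2 kN → shear rupture governs the shear term.
R_n = 108.2 + 1.0 × 410 × 160 / 1000 = 173.8 kN.
Design strength φR_n = 0.75 × 173.8 = 130 kN.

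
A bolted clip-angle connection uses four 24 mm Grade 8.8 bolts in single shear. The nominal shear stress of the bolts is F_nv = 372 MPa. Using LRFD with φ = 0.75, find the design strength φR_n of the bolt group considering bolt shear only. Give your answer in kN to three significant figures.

A_b = π × 24² / 4 = 452.4 mm².
R_n = F_nv · A_b · n · n_s = 372 × 452.4 × 4 × 1 / 1000 = 673.2 kN.
Design strength φR_n = 0.75 × 673.2 = 505 kN.

505 kN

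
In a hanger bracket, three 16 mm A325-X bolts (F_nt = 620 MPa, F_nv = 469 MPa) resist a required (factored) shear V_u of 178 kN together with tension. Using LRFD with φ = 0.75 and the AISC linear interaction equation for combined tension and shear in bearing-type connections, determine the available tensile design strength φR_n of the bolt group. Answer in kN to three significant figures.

A_b = π·16²/4 = 201.1 mm²; f_rv = 178 × 1000 / (3 × 201.1) = 295.1 MPa.
F'_nt = 1.3 F_nt − (F_nt / φF_nv) f_rv = 1.3·620 − (620/(0.75·469))·295.1 = 285.9 MPa, capped at F_nt → F'_nt = 285.9 MPa.
R_n = F'_nt · A_b · n = 285.9 × 201.1 × 3 / 1000 = 172.4 kN.
Design strength φR_n = 0.75 × 172.4 = 129 kN.

129 kN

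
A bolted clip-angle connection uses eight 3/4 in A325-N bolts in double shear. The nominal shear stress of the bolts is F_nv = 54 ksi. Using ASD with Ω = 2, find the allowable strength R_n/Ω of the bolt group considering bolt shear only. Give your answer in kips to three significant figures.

A_b = π × 0.75² / 4 = 0.4418 in².
R_n = F_nv · A_b · n · n_s = 54 × 0.4418 × 8 × 2 = 381.7 kips.
Allowable strength R_n/Ω = 381.7 / 2 = 191 kips.

191 kips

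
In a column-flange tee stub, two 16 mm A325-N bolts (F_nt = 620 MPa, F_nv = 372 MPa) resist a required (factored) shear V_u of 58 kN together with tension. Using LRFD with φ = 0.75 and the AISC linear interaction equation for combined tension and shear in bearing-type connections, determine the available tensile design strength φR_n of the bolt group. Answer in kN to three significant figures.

146 kN

A_b = π·16²/4 = 201.1 mm²; f_rv = 58 × 1000 / (2 × 201.1) = 144.2 MPa.
F'_nt = 1.3 F_nt − (F_nt / φF_nv) f_rv = 1.3·620 − (620/(0.75·372))·144.2 = 485.5 MPa, capped at F_nt → F'_nt = 485.5 MPa.
R_n = F'_nt · A_b · n = 485.5 × 201.1 × 2 / 1000 = 195.2 kN.
Design strength φR_n = 0.75 × 195.2 = 146 kN.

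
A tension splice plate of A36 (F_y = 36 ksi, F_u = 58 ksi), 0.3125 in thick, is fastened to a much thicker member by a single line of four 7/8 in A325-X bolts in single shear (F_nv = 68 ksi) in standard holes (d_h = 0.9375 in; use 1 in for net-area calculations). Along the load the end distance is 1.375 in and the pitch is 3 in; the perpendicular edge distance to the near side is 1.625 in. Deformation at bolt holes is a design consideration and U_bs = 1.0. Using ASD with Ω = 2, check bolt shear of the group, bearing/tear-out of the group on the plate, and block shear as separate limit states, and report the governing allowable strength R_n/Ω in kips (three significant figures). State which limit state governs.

Bolt shear: A_b = π·0.875²/4 = 0.6013 in²; R_n = 68 × 0.6013 × 4 × 1 = 163.6 kips → 163.6 / 2 = 81.8 kips.
Bearing: edge l_c = 0.9062, r_n = 19.71 kips; interior l_c = 2.062, r_n = 38.06 kips; R_n = 19.71 + 3·38.06 = 133.9 kips → 66.9 kips.
Block shear: A_gv = 3.242, A_nv = 2.148, A_nt = 0.3516 in²; R_n = min(0.6F_uA_nv, 0.6F_yA_gv) + U_bs·F_u·A_nt = 90.42 kips → 45.2 kips.
Block shear governs: 45.2 kips.

45.2 kips (block shear governs)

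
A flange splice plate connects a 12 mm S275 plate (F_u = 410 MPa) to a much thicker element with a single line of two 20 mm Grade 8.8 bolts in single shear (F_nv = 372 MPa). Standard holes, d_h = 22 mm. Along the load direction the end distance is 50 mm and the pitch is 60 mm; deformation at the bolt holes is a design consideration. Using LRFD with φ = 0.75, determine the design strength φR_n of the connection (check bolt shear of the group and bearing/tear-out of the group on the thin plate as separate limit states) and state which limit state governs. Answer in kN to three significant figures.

175 kN (bolt shear governs)

Bolt shear: A_b = π·20²/4 = 314.2 mm²; R_n = 372 × 314.2 × 2 × 1 / 1000 = 233.7 kN → 0.75 × 233.7 = 175 kN.
Bearing (1.2 l_c t F_u ≤ 2.4 d t F_u): upper limit = 2.4·20·12·410 / 1000 = 236.2 kN.
  Edge l_c = 50 − 22/2 = 39 → r_n = 230.3 kN; interior l_c = 60 − 22 = 38 → r_n = 224.4 kN.
  R_n,bearing = 1·230.3 + 1·224.4 = 454.6 kN → 0.75 × 454.6 = 341 kN.
Bolt shear governs: 175 kN.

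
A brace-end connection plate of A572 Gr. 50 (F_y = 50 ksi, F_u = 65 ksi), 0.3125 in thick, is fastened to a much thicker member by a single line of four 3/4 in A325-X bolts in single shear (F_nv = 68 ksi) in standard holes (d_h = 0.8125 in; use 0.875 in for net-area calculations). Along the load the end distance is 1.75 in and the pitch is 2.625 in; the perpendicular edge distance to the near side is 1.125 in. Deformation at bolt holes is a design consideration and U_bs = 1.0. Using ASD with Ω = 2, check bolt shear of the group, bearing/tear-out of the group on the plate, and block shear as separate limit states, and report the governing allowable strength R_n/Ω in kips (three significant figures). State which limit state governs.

47 kips (block shear governs)

Bolt shear: A_b = π·0.75²/4 = 0.4418 in²; R_n = 68 × 0.4418 × 4 × 1 = 120.2 kips → 120.2 / 2 = 60.1 kips.
Bearing: edge l_c = 1.344, r_n = 32.75 kips; interior l_c = 1.812, r_n = 36.56 kips; R_n = 32.75 + 3·36.56 = 142.4 kips → 71.2 kips.
Block shear: A_gv = 3.008, A_nv = 2.051, A_nt = 0.2148 in²; R_n = min(0.6F_uA_nv, 0.6F_yA_gv) + U_bs·F_u·A_nt = 93.95 kips → 47 kips.
Block shear governs: 47 kips.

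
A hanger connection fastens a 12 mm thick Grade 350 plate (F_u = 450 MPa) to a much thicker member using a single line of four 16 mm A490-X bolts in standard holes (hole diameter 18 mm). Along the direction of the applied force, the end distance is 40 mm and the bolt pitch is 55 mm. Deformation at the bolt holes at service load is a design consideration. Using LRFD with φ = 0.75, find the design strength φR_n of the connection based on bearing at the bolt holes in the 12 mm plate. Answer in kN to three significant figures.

617 kN

Per bolt r_n = 1.2 l_c t F_u ≤ 2.4 d t F_u; upper limit = 2.4 × 16 × 12 × 450 / 1000 = 207.4 kN.
Edge bolt: l_c = 40 − 18/2 = 31 mm → 1.2 × 31 × 12 × 450 / 1000 = 200.9 → r_n = 200.9 kN.
Interior bolts: l_c = 55 − 18 = 37 mm → 1.2 × 37 × 12 × 450 / 1000 = 239.8 → r_n = 207.4 kN.
R_n = 1 × 200.9 + 3 × 207.4 = 823 kN.
Design strength φR_n = 0.75 × 823 = 617 kN.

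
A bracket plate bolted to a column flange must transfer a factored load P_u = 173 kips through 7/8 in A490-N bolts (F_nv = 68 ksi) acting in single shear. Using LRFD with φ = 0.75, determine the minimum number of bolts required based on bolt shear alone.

6 bolts

A_b = π·0.875²/4 = 0.6013 in².
Per-bolt design strength φR_n = 0.75 × 68 × 0.6013 × 1 = 30.67 kips.
n ≥ 173 / 30.67 = 5.641 → use 6 bolts.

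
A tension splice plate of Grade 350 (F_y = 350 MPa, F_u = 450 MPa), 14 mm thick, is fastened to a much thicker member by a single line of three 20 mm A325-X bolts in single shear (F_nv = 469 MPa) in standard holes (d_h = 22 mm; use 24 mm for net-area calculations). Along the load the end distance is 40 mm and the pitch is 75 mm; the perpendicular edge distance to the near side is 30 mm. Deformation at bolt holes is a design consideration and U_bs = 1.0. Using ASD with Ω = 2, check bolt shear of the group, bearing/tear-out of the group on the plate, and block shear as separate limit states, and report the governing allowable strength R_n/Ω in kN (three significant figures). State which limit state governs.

221 kN (bolt shear governs)

Bolt shear: A_b = π·20²/4 = 314.2 mm²; R_n = 469 × 314.2 × 3 × 1 / 1000 = 442 kN → 442 / 2 = 221 kN.
Bearing: edge l_c = 29, r_n = 219.2 kN; interior l_c = 53, r_n = 302.4 kN; R_n = 219.2 + 2·302.4 = 824 kN → 412 kN.
Block shear: A_gv = 2660, A_nv = 1820, A_nt = 252 mm²; R_n = min(0.6F_uA_nv, 0.6F_yA_gv) + U_bs·F_u·A_nt = 604.8 kN → 302 kN.
Bolt shear governs: 221 kN.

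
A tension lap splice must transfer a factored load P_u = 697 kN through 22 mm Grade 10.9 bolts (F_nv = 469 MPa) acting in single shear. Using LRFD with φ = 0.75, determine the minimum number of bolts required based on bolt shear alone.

A_b = π·22²/4 = 380.1 mm².
Per-bolt design strength φR_n = 0.75 × 469 × 380.1 × 1 / 1000 = 133.7 kN.
n ≥ 697 / 133.7 = 5.213 → use 6 bolts.

6 bolts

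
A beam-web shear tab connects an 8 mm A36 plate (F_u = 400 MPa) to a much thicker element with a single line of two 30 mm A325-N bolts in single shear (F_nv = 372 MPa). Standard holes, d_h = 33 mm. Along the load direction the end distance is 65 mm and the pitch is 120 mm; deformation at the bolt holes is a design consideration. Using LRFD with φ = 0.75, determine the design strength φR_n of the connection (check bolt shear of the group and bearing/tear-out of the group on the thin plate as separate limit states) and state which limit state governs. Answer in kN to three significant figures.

312 kN (bearing governs)

Bolt shear: A_b = π·30²/4 = 706.9 mm²; R_n = 372 × 706.9 × 2 × 1 / 1000 = 525.9 kN → 0.75 × 525.9 = 394 kN.
Bearing (1.2 l_c t F_u ≤ 2.4 d t F_u): upper limit = 2.4·30·8·400 / 1000 = 230.4 kN.
  Edge l_c = 65 − 33/2 = 48.5 → r_n = 186.2 kN; interior l_c = 120 − 33 = 87 → r_n = 230.4 kN.
  R_n,bearing = 1·186.2 + 1·230.4 = 416.6 kN → 0.75 × 416.6 = 312 kN.
Bearing governs: 312 kN.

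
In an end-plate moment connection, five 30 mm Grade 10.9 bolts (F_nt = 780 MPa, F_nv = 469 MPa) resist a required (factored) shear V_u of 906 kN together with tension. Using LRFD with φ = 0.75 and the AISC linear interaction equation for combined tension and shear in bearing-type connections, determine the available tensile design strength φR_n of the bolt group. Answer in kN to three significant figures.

A_b = π·30²/4 = 706.9 mm²; f_rv = 906 × 1000 / (5 × 706.9) = 256.3 MPa.
F'_nt = 1.3 F_nt − (F_nt / φF_nv) f_rv = 1.3·780 − (780/(0.75·469))·256.3 = 445.6 MPa, capped at F_nt → F'_nt = 445.6 MPa.
R_n = F'_nt · A_b · n = 445.6 × 706.9 × 5 / 1000 = 1575 kN.
Design strength φR_n = 0.75 × 1575 = 1180 kN.

1180 kN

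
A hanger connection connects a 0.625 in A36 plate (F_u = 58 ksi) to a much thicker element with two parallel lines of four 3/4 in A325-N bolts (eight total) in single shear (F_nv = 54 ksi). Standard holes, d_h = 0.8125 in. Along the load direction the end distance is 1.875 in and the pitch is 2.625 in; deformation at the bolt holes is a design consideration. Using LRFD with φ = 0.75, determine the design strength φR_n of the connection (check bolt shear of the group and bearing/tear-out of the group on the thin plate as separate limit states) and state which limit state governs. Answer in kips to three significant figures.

143 kips (bolt shear governs)

Bolt shear: A_b = π·0.75²/4 = 0.4418 in²; R_n = 54 × 0.4418 × 8 × 1 = 190.9 kips → 0.75 × 190.9 = 143 kips.
Bearing (1.2 l_c t F_u ≤ 2.4 d t F_u): upper limit = 2.4·0.75·0.625·58 = 65.25 kips.
  Edge l_c = 1.875 − 0.8125/2 = 1.469 → r_n = 63.89 kips; interior l_c = 2.625 − 0.8125 = 1.812 → r_n = 65.25 kips.
  R_n,bearing = 2·63.89 + 6·65.25 = 519.3 kips → 0.75 × 519.3 = 389 kips.
Bolt shear governs: 143 kips.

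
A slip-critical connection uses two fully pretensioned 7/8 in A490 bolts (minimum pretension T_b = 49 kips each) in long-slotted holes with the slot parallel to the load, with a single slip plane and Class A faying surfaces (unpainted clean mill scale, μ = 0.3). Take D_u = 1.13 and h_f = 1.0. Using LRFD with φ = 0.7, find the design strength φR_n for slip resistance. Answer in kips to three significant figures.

R_n = μ · D_u · h_f · T_b · n_s · n_b = 0.3 × 1.13 × 1.0 × 49 × 1 × 2 = 33.22 kips.
Design strength φR_n = 0.7 × 33.22 = 23.3 kips.

23.3 kips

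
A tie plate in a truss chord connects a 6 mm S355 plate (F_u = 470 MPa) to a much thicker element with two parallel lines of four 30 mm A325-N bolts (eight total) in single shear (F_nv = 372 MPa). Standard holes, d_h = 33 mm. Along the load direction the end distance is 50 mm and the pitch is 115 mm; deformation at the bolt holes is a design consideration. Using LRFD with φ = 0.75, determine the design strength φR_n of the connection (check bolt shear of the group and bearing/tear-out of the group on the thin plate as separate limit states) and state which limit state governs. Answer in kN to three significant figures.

Bolt shear: A_b = π·30²/4 = 706.9 mm²; R_n = 372 × 706.9 × 8 × 1 / 1000 = 2104 kN → 0.75 × 2104 = 1580 kN.
Bearing (1.2 l_c t F_u ≤ 2.4 d t F_u): upper limit = 2.4·30·6·470 / 1000 = 203 kN.
  Edge l_c = 50 − 33/2 = 33.5 → r_n = 113.4 kN; interior l_c = 115 − 33 = 82 → r_n = 203 kN.
  R_n,bearing = 2·113.4 + 6·203 = 1445 kN → 0.75 × 1445 = 1080 kN.
Bearing governs: 1080 kN.

1080 kN (bearing governs)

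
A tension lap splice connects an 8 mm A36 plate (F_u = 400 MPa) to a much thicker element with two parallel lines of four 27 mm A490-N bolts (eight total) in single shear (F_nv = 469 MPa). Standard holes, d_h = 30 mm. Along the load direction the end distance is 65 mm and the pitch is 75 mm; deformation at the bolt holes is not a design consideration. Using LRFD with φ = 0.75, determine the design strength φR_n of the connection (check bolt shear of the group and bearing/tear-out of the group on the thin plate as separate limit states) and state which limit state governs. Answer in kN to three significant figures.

1330 kN (bearing governs)

Bolt shear: A_b = π·27²/4 = 572.6 mm²; R_n = 469 × 572.6 × 8 × 1 / 1000 = 2148 kN → 0.75 × 2148 = 1610 kN.
Bearing (1.5 l_c t F_u ≤ 3.0 d t F_u): upper limit = 3.0·27·8·400 / 1000 = 259.2 kN.
  Edge l_c = 65 − 30/2 = 50 → r_n = 240 kN; interior l_c = 75 − 30 = 45 → r_n = 216 kN.
  R_n,bearing = 2·240 + 6·216 = 1776 kN → 0.75 × 1776 = 1330 kN.
Bearing governs: 1330 kN.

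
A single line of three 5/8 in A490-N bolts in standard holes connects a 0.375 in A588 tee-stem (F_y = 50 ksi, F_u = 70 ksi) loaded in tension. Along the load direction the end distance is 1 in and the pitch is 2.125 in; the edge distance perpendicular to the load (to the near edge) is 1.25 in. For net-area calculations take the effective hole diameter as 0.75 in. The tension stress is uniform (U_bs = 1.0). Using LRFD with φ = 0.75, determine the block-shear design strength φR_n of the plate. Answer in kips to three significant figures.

57.1 kips

Shear plane L_v = 1 + 2·2.125 = 5.25 in; A_gv = 5.25 × 0.375 = 1.969 in².
A_nv = (5.25 − 2.5·0.75) × 0.375 = 1.266 in².
A_nt = (1.25 − 0.5·0.75) × 0.375 = 0.3281 in².
0.6 F_u A_nv = 53.16 kips; 0.6 F_y A_gv = 59.06 kips → shear rupture governs the shear term.
R_n = 53.16 + 1.0 × 70 × 0.3281 = 76.12 kips.
Design strength φR_n = 0.75 × 76.12 = 57.1 kips.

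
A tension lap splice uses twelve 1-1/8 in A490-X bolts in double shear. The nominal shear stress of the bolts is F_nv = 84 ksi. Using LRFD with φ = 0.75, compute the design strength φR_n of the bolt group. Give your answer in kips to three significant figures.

A_b = π × 1.125² / 4 = 0.994 in².
R_n = F_nv · A_b · n · n_s = 84 × 0.994 × 12 × 2 = 2004 kips.
Design strength φR_n = 0.75 × 2004 = 1500 kips.

1500 kips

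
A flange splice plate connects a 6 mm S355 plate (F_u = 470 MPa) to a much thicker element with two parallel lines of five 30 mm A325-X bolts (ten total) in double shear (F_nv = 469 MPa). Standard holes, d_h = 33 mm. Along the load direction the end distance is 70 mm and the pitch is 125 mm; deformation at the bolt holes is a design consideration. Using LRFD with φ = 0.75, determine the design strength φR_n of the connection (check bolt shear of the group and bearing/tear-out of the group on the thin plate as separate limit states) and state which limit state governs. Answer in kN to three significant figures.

Bolt shear: A_b = π·30²/4 = 706.9 mm²; R_n = 469 × 706.9 × 10 × 2 / 1000 = 6630 kN → 0.75 × 6630 = 4970 kN.
Bearing (1.2 l_c t F_u ≤ 2.4 d t F_u): upper limit = 2.4·30·6·470 / 1000 = 203 kN.
  Edge l_c = 70 − 33/2 = 53.5 → r_n = 181 kN; interior l_c = 125 − 33 = 92 → r_n = 203 kN.
  R_n,bearing = 2·181 + 8·203 = 1986 kN → 0.75 × 1986 = 1490 kN.
Bearing governs: 1490 kN.

1490 kN (bearing governs)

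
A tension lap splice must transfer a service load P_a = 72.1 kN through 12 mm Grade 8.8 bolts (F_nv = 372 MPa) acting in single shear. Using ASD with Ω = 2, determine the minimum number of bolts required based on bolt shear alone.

A_b = π·12²/4 = 113.1 mm².
Per-bolt allowable strength R_n/Ω = 372 × 113.1 × 1 / 1000 / 2 = 21.04 kN.
n ≥ 72.1 / 21.04 = 3.427 → use 4 bolts.

4 bolts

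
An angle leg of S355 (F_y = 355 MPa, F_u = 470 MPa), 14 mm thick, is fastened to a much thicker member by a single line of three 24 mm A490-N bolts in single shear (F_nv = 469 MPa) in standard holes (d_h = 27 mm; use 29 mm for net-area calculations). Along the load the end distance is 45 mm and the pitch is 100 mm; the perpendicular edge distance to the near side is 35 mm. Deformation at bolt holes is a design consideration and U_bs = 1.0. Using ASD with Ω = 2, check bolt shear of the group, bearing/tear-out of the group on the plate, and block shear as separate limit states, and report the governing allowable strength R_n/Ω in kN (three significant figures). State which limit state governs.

318 kN (bolt shear governs)

Bolt shear: A_b = π·24²/4 = 452.4 mm²; R_n = 469 × 452.4 × 3 × 1 / 1000 = 636.5 kN → 636.5 / 2 = 318 kN.
Bearing: edge l_c = 31.5, r_n = 248.7 kN; interior l_c = 73, r_n = 379 kN; R_n = 248.7 + 2·379 = 1007 kN → 503 kN.
Block shear: A_gv = 3430, A_nv = 2415, A_nt = 287 mm²; R_n = min(0.6F_uA_nv, 0.6F_yA_gv) + U_bs·F_u·A_nt = 815.9 kN → 408 kN.
Bolt shear governs: 318 kN.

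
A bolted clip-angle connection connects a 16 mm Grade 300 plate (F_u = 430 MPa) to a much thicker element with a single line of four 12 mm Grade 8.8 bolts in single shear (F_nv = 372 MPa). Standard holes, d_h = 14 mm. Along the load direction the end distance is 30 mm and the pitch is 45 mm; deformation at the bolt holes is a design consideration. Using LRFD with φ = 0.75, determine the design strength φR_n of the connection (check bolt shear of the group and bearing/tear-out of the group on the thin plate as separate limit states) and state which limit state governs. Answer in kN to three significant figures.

126 kN (bolt shear governs)

Bolt shear: A_b = π·12²/4 = 113.1 mm²; R_n = 372 × 113.1 × 4 × 1 / 1000 = 168.3 kN → 0.75 × 168.3 = 126 kN.
Bearing (1.2 l_c t F_u ≤ 2.4 d t F_u): upper limit = 2.4·12·16·430 / 1000 = 198.1 kN.
  Edge l_c = 30 − 14/2 = 23 → r_n = 189.9 kN; interior l_c = 45 − 14 = 31 → r_n = 198.1 kN.
  R_n,bearing = 1·189.9 + 3·198.1 = 784.3 kN → 0.75 × 784.3 = 588 kN.
Bolt shear governs: 126 kN.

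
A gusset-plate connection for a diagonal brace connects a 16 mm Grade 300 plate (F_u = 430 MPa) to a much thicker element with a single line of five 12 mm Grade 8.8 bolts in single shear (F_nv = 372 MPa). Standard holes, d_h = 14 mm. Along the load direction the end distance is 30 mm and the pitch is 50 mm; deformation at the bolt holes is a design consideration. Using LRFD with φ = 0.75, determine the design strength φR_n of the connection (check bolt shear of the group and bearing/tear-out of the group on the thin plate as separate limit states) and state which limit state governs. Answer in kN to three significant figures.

Bolt shear: A_b = π·12²/4 = 113.1 mm²; R_n = 372 × 113.1 × 5 × 1 / 1000 = 210.4 kN → 0.75 × 210.4 = 158 kN.
Bearing (1.2 l_c t F_u ≤ 2.4 d t F_u): upper limit = 2.4·12·16·430 / 1000 = 198.1 kN.
  Edge l_c = 30 − 14/2 = 23 → r_n = 189.9 kN; interior l_c = 50 − 14 = 36 → r_n = 198.1 kN.
  R_n,bearing = 1·189.9 + 4·198.1 = 982.5 kN → 0.75 × 982.5 = 737 kN.
Bolt shear governs: 158 kN.

158 kN (bolt shear governs)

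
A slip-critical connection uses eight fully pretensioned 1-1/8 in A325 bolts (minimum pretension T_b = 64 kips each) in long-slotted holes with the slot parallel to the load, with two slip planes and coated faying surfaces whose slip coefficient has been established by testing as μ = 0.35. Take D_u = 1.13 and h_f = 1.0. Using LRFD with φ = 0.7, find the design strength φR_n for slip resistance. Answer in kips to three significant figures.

283 kips

R_n = μ · D_u · h_f · T_b · n_s · n_b = 0.35 × 1.13 × 1.0 × 64 × 2 × 8 = 405 kips.
Design strength φR_n = 0.7 × 405 = 283 kips.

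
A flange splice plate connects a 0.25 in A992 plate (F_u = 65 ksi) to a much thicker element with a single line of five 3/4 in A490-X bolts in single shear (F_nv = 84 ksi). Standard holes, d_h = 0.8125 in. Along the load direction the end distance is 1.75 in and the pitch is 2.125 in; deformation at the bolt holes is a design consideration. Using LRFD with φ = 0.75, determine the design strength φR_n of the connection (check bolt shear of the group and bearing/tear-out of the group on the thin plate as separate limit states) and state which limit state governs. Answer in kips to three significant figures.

96.4 kips (bearing governs)

Bolt shear: A_b = π·0.75²/4 = 0.4418 in²; R_n = 84 × 0.4418 × 5 × 1 = 185.6 kips → 0.75 × 185.6 = 139 kips.
Bearing (1.2 l_c t F_u ≤ 2.4 d t F_u): upper limit = 2.4·0.75·0.25·65 = 29.25 kips.
  Edge l_c = 1.75 − 0.8125/2 = 1.344 → r_n = 26.2 kips; interior l_c = 2.125 − 0.8125 = 1.312 → r_n = 25.59 kips.
  R_n,bearing = 1·26.2 + 4·25.59 = 128.6 kips → 0.75 × 128.6 = 96.4 kips.
Bearing governs: 96.4 kips.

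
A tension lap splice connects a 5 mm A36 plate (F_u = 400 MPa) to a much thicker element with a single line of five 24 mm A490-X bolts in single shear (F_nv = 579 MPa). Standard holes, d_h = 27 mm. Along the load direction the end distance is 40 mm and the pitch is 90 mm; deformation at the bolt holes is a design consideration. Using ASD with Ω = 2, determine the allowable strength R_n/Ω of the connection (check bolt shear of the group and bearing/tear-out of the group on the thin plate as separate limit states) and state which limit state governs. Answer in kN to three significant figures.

Bolt shear: A_b = π·24²/4 = 452.4 mm²; R_n = 579 × 452.4 × 5 × 1 / 1000 = 1310 kN → 1310 / 2 = 655 kN.
Bearing (1.2 l_c t F_u ≤ 2.4 d t F_u): upper limit = 2.4·24·5·400 / 1000 = 115.2 kN.
  Edge l_c = 40 − 27/2 = 26.5 → r_n = 63.6 kN; interior l_c = 90 − 27 = 63 → r_n = 115.2 kN.
  R_n,bearing = 1·63.6 + 4·115.2 = 524.4 kN → 524.4 / 2 = 262 kN.
Bearing governs: 262 kN.

262 kN (bearing governs)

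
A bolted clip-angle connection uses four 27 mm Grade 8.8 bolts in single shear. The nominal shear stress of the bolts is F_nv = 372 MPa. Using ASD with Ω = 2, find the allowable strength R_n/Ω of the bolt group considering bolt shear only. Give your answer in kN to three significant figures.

426 kN

A_b = π × 27² / 4 = 572.6 mm².
R_n = F_nv · A_b · n · n_s = 372 × 572.6 × 4 × 1 / 1000 = 852 kN.
Allowable strength R_n/Ω = 852 / 2 = 426 kN.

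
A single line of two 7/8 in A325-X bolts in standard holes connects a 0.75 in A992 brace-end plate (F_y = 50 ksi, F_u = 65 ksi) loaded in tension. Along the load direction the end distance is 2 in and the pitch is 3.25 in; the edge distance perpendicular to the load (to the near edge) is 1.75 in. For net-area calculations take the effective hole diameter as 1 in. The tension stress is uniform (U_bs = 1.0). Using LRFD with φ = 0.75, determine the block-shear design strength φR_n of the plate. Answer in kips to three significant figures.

128 kips

Shear plane L_v = 2 + 1·3.25 = 5.25 in; A_gv = 5.25 × 0.75 = 3.938 in².
A_nv = (5.25 − 1.5·1) × 0.75 = 2.812 in².
A_nt = (1.75 − 0.5·1) × 0.75 = 0.9375 in².
0.6 F_u A_nv = 109.7 kips; 0.6 F_y A_gv = 118.1 kips → shear rupture governs the shear term.
R_n = 109.7 + 1.0 × 65 × 0.9375 = 170.6 kips.
Design strength φR_n = 0.75 × 170.6 = 128 kips.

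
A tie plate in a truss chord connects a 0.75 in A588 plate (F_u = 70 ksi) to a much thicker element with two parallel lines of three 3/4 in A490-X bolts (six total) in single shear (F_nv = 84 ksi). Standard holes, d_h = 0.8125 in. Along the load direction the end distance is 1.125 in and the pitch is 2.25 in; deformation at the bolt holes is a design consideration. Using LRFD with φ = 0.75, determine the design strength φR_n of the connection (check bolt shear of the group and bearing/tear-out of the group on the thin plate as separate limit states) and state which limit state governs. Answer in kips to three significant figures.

Bolt shear: A_b = π·0.75²/4 = 0.4418 in²; R_n = 84 × 0.4418 × 6 × 1 = 222.7 kips → 0.75 × 222.7 = 167 kips.
Bearing (1.2 l_c t F_u ≤ 2.4 d t F_u): upper limit = 2.4·0.75·0.75·70 = 94.5 kips.
  Edge l_c = 1.125 − 0.8125/2 = 0.7188 → r_n = 45.28 kips; interior l_c = 2.25 − 0.8125 = 1.438 → r_n = 90.56 kips.
  R_n,bearing = 2·45.28 + 4·90.56 = 452.8 kips → 0.75 × 452.8 = 340 kips.
Bolt shear governs: 167 kips.

167 kips (bolt shear governs)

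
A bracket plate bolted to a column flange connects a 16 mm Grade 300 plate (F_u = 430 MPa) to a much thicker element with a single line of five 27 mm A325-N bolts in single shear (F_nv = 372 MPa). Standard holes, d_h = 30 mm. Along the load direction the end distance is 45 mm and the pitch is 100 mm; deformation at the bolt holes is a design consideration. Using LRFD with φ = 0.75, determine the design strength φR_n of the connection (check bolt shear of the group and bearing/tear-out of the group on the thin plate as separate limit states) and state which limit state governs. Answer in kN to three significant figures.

799 kN (bolt shear governs)

Bolt shear: A_b = π·27²/4 = 572.6 mm²; R_n = 372 × 572.6 × 5 × 1 / 1000 = 1065 kN → 0.75 × 1065 = 799 kN.
Bearing (1.2 l_c t F_u ≤ 2.4 d t F_u): upper limit = 2.4·27·16·430 / 1000 = 445.8 kN.
  Edge l_c = 45 − 30/2 = 30 → r_n = 247.7 kN; interior l_c = 100 − 30 = 70 → r_n = 445.8 kN.
  R_n,bearing = 1·247.7 + 4·445.8 = 2031 kN → 0.75 × 2031 = 1520 kN.
Bolt shear governs: 799 kN.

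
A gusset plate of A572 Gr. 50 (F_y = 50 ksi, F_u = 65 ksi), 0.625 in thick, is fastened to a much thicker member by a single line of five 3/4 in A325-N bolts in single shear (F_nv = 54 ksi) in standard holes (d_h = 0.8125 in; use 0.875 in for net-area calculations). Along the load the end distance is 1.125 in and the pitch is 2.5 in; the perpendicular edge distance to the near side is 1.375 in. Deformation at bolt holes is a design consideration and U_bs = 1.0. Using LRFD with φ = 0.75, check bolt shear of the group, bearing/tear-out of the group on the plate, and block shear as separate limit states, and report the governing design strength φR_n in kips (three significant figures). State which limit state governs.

89.5 kips (bolt shear governs)

Bolt shear: A_b = π·0.75²/4 = 0.4418 in²; R_n = 54 × 0.4418 × 5 × 1 = 119.3 kips → 0.75 × 119.3 = 89.5 kips.
Bearing: edge l_c = 0.7188, r_n = 35.04 kips; interior l_c = 1.688, r_n = 73.12 kips; R_n = 35.04 + 4·73.12 = 327.5 kips → 246 kips.
Block shear: A_gv = 6.953, A_nv = 4.492, A_nt = 0.5859 in²; R_n = min(0.6F_uA_nv, 0.6F_yA_gv) + U_bs·F_u·A_nt = 213.3 kips → 160 kips.
Bolt shear governs: 89.5 kips.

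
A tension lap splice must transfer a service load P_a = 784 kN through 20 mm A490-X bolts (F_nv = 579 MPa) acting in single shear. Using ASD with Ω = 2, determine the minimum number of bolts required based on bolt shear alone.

9 bolts

A_b = π·20²/4 = 314.2 mm².
Per-bolt allowable strength R_n/Ω = 579 × 314.2 × 1 / 1000 / 2 = 90.95 kN.
n ≥ 784 / 90.95 = 8.62 → use 9 bolts.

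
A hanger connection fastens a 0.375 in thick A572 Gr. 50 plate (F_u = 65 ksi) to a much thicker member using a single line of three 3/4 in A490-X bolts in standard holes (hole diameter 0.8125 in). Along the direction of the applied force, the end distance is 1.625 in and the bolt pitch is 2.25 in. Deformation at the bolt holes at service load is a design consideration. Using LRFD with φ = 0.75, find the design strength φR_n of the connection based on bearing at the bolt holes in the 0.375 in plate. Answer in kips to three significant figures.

89.8 kips

Per bolt r_n = 1.2 l_c t F_u ≤ 2.4 d t F_u; upper limit = 2.4 × 0.75 × 0.375 × 65 = 43.87 kips.
Edge bolt: l_c = 1.625 − 0.8125/2 = 1.219 in → 1.2 × 1.219 × 0.375 × 65 = 35.65 → r_n = 35.65 kips.
Interior bolts: l_c = 2.25 − 0.8125 = 1.438 in → 1.2 × 1.438 × 0.375 × 65 = 42.05 → r_n = 42.05 kips.
R_n = 1 × 35.65 + 2 × 42.05 = 119.7 kips.
Design strength φR_n = 0.75 × 119.7 = 89.8 kips.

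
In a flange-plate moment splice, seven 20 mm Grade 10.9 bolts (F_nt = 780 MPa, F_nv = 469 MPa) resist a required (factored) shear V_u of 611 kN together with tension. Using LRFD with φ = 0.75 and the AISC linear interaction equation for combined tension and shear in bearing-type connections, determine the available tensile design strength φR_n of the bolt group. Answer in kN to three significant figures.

656 kN

A_b = π·20²/4 = 314.2 mm²; f_rv = 611 × 1000 / (7 × 314.2) = 277.8 MPa.
F'_nt = 1.3 F_nt − (F_nt / φF_nv) f_rv = 1.3·780 − (780/(0.75·469))·277.8 = 397.9 MPa, capped at F_nt → F'_nt = 397.9 MPa.
R_n = F'_nt · A_b · n = 397.9 × 314.2 × 7 / 1000 = 875 kN.
Design strength φR_n = 0.75 × 875 = 656 kN.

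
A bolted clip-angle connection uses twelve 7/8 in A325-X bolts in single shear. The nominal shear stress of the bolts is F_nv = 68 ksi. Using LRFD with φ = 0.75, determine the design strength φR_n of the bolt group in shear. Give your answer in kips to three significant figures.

368 kips

A_b = π × 0.875² / 4 = 0.6013 in².
R_n = F_nv · A_b · n · n_s = 68 × 0.6013 × 12 × 1 = 490.7 kips.
Design strength φR_n = 0.75 × 490.7 = 368 kips.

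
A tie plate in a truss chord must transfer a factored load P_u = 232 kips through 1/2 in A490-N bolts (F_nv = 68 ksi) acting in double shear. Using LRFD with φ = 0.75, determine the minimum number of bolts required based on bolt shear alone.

12 bolts

A_b = π·0.5²/4 = 0.1963 in².
Per-bolt design strength φR_n = 0.75 × 68 × 0.1963 × 2 = 20.03 kips.
n ≥ 232 / 20.03 = 11.58 → use 12 bolts.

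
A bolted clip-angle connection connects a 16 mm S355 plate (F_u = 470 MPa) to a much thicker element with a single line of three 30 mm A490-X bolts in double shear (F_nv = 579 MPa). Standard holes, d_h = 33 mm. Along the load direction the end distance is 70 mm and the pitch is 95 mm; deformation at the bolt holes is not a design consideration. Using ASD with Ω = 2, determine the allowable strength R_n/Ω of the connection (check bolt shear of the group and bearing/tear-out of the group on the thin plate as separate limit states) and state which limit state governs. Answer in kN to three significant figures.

Bolt shear: A_b = π·30²/4 = 706.9 mm²; R_n = 579 × 706.9 × 3 × 2 / 1000 = 2456 kN → 2456 / 2 = 1230 kN.
Bearing (1.5 l_c t F_u ≤ 3.0 d t F_u): upper limit = 3.0·30·16·470 / 1000 = 676.8 kN.
  Edge l_c = 70 − 33/2 = 53.5 → r_n = 603.5 kN; interior l_c = 95 − 33 = 62 → r_n = 676.8 kN.
  R_n,bearing = 1·603.5 + 2·676.8 = 1957 kN → 1957 / 2 = 979 kN.
Bearing governs: 979 kN.

979 kN (bearing governs)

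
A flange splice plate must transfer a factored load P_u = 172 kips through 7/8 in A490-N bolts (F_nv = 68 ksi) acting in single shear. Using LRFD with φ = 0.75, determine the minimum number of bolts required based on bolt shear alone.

6 bolts

A_b = π·0.875²/4 = 0.6013 in².
Per-bolt design strength φR_n = 0.75 × 68 × 0.6013 × 1 = 30.67 kips.
n ≥ 172 / 30.67 = 5.609 → use 6 bolts.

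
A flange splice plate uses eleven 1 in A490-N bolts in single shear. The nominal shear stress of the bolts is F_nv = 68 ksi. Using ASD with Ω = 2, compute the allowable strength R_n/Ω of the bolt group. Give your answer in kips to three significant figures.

A_b = π × 1² / 4 = 0.7854 in².
R_n = F_nv · A_b · n · n_s = 68 × 0.7854 × 11 × 1 = 587.5 kips.
Allowable strength R_n/Ω = 587.5 / 2 = 294 kips.

294 kips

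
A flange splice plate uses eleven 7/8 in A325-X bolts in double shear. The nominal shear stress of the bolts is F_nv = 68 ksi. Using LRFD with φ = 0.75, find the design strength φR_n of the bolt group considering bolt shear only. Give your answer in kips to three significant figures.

675 kips

A_b = π × 0.875² / 4 = 0.6013 in².
R_n = F_nv · A_b · n · n_s = 68 × 0.6013 × 11 × 2 = 899.6 kips.
Design strength φR_n = 0.75 × 899.6 = 675 kips.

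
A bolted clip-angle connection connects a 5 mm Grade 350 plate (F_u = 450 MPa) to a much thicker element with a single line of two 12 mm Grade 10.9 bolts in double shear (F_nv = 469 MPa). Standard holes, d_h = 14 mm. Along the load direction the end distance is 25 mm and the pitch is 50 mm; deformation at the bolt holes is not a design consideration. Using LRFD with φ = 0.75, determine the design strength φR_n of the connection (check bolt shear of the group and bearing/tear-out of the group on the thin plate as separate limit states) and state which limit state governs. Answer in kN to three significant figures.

Bolt shear: A_b = π·12²/4 = 113.1 mm²; R_n = 469 × 113.1 × 2 × 2 / 1000 = 212.2 kN → 0.75 × 212.2 = 159 kN.
Bearing (1.5 l_c t F_u ≤ 3.0 d t F_u): upper limit = 3.0·12·5·450 / 1000 = 81 kN.
  Edge l_c = 25 − 14/2 = 18 → r_n = 60.75 kN; interior l_c = 50 − 14 = 36 → r_n = 81 kN.
  R_n,bearing = 1·60.75 + 1·81 = 141.8 kN → 0.75 × 141.8 = 106 kN.
Bearing governs: 106 kN.

106 kN (bearing governs)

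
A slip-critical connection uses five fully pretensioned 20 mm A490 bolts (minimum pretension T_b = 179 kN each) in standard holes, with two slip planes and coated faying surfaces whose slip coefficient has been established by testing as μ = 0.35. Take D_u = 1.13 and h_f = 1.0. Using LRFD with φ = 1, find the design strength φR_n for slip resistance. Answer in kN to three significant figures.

R_n = μ · D_u · h_f · T_b · n_s · n_b = 0.35 × 1.13 × 1.0 × 179 × 2 × 5 = 707.9 kN.
Design strength φR_n = 1 × 707.9 = 708 kN.

708 kN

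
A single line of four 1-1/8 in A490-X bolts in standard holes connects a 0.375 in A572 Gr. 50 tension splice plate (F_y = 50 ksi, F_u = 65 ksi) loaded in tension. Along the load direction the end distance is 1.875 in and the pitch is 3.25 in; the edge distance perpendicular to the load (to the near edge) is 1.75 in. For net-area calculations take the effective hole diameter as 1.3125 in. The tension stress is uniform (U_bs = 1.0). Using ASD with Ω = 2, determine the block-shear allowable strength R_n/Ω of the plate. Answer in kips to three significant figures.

Shear plane L_v = 1.875 + 3·3.25 = 11.62 in; A_gv = 11.62 × 0.375 = 4.359 in².
A_nv = (11.62 − 3.5·1.3125) × 0.375 = 2.637 in².
A_nt = (1.75 − 0.5·1.3125) × 0.375 = 0.4102 in².
0.6 F_u A_nv = 102.8 kips; 0.6 F_y A_gv = 130.8 kips → shear rupture governs the shear term.
R_n = 102.8 + 1.0 × 65 × 0.4102 = 129.5 kips.
Allowable strength R_n/Ω = 129.5 / 2 = 64.7 kips.

64.7 kips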